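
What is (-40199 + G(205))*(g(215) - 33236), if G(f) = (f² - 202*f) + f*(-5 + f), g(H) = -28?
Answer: -47101824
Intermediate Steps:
G(f) = f² - 202*f + f*(-5 + f)
(-40199 + G(205))*(g(215) - 33236) = (-40199 + 205*(-207 + 2*205))*(-28 - 33236) = (-40199 + 205*(-207 + 410))*(-33264) = (-40199 + 205*203)*(-33264) = (-40199 + 41615)*(-33264) = 1416*(-33264) = -47101824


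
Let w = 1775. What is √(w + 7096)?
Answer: √8871 ≈ 94.186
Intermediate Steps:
√(w + 7096) = √(1775 + 7096) = √8871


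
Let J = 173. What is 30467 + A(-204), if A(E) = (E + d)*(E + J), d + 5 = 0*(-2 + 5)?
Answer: 36946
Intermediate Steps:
d = -5 (d = -5 + 0*(-2 + 5) = -5 + 0*3 = -5 + 0 = -5)
A(E) = (-5 + E)*(173 + E) (A(E) = (E - 5)*(E + 173) = (-5 + E)*(173 + E))
30467 + A(-204) = 30467 + (-865 + (-204)² + 168*(-204)) = 30467 + (-865 + 41616 - 34272) = 30467 + 6479 = 36946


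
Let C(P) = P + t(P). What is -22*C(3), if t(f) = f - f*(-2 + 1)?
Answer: -198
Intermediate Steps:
t(f) = 2*f (t(f) = f - f*(-1) = f - (-1)*f = f + f = 2*f)
C(P) = 3*P (C(P) = P + 2*P = 3*P)
-22*C(3) = -66*3 = -22*9 = -198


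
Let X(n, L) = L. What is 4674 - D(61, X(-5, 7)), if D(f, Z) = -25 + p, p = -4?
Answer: 4703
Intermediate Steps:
D(f, Z) = -29 (D(f, Z) = -25 - 4 = -29)
4674 - D(61, X(-5, 7)) = 4674 - 1*(-29) = 4674 + 29 = 4703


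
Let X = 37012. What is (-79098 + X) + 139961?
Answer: 97875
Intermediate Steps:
(-79098 + X) + 139961 = (-79098 + 37012) + 139961 = -42086 + 139961 = 97875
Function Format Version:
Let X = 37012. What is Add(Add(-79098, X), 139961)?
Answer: 97875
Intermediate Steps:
Add(Add(-79098, X), 139961) = Add(Add(-79098, 37012), 139961) = Add(-42086, 139961) = 97875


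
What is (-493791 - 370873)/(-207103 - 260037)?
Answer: 216166/116785 ≈ 1.8510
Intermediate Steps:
(-493791 - 370873)/(-207103 - 260037) = -864664/(-467140) = -864664*(-1/467140) = 216166/116785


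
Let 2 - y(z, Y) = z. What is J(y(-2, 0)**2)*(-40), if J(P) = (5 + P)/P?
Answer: -105/2 ≈ -52.500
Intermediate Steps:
y(z, Y) = 2 - z
J(P) = (5 + P)/P
J(y(-2, 0)**2)*(-40) = ((5 + (2 - 1*(-2))**2)/((2 - 1*(-2))**2))*(-40) = ((5 + (2 + 2)**2)/((2 + 2)**2))*(-40) = ((5 + 4**2)/(4**2))*(-40) = ((5 + 16)/16)*(-40) = ((1/16)*21)*(-40) = (21/16)*(-40) = -105/2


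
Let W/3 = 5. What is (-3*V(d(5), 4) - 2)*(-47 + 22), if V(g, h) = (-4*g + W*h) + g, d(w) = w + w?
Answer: 2300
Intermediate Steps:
W = 15 (W = 3*5 = 15)
d(w) = 2*w
V(g, h) = -3*g + 15*h (V(g, h) = (-4*g + 15*h) + g = -3*g + 15*h)
(-3*V(d(5), 4) - 2)*(-47 + 22) = (-3*(-6*5 + 15*4) - 2)*(-47 + 22) = (-3*(-3*10 + 60) - 2)*(-25) = (-3*(-30 + 60) - 2)*(-25) = (-3*30 - 2)*(-25) = (-90 - 2)*(-25) = -92*(-25) = 2300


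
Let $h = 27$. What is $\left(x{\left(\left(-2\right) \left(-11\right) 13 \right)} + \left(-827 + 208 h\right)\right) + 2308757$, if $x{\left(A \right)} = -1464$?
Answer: $2312082$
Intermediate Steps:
$\left(x{\left(\left(-2\right) \left(-11\right) 13 \right)} + \left(-827 + 208 h\right)\right) + 2308757 = \left(-1464 + \left(-827 + 208 \cdot 27\right)\right) + 2308757 = \left(-1464 + \left(-827 + 5616\right)\right) + 2308757 = \left(-1464 + 4789\right) + 2308757 = 3325 + 2308757 = 2312082$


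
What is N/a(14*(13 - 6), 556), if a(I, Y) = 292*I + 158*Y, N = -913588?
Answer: -228397/29116 ≈ -7.8444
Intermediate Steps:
a(I, Y) = 158*Y + 292*I
N/a(14*(13 - 6), 556) = -913588/(158*556 + 292*(14*(13 - 6))) = -913588/(87848 + 292*(14*7)) = -913588/(87848 + 292*98) = -913588/(87848 + 28616) = -913588/116464 = -913588*1/116464 = -228397/29116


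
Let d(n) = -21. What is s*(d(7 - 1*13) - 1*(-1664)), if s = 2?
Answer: 3286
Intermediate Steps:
s*(d(7 - 1*13) - 1*(-1664)) = 2*(-21 - 1*(-1664)) = 2*(-21 + 1664) = 2*1643 = 3286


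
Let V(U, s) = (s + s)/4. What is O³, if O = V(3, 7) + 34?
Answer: 421875/8 ≈ 52734.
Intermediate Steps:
V(U, s) = s/2 (V(U, s) = (2*s)*(¼) = s/2)
O = 75/2 (O = (½)*7 + 34 = 7/2 + 34 = 75/2 ≈ 37.500)
O³ = (75/2)³ = 421875/8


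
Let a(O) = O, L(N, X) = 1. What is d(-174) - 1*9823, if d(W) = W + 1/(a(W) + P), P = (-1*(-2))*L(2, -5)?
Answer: -1719485/172 ≈ -9997.0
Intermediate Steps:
P = 2 (P = -1*(-2)*1 = 2*1 = 2)
d(W) = W + 1/(2 + W) (d(W) = W + 1/(W + 2) = W + 1/(2 + W))
d(-174) - 1*9823 = (1 + (-174)² + 2*(-174))/(2 - 174) - 1*9823 = (1 + 30276 - 348)/(-172) - 9823 = -1/172*29929 - 9823 = -29929/172 - 9823 = -1719485/172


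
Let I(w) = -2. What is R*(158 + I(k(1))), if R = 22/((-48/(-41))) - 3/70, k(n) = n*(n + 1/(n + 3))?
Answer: 204737/70 ≈ 2924.8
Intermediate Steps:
k(n) = n*(n + 1/(3 + n))
R = 15749/840 (R = 22/((-48*(-1/41))) - 3*1/70 = 22/(48/41) - 3/70 = 22*(41/48) - 3/70 = 451/24 - 3/70 = 15749/840 ≈ 18.749)
R*(158 + I(k(1))) = 15749*(158 - 2)/840 = (15749/840)*156 = 204737/70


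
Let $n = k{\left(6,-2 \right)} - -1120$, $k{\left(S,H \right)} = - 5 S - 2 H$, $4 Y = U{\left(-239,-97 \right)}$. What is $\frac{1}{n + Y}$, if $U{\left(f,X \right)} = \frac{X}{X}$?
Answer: $\frac{4}{4377} \approx 0.00091387$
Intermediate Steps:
$U{\left(f,X \right)} = 1$
$Y = \frac{1}{4}$ ($Y = \frac{1}{4} \cdot 1 = \frac{1}{4} \approx 0.25$)
$n = 1094$ ($n = \left(\left(-5\right) 6 - -4\right) - -1120 = \left(-30 + 4\right) + 1120 = -26 + 1120 = 1094$)
$\frac{1}{n + Y} = \frac{1}{1094 + \frac{1}{4}} = \frac{1}{\frac{4377}{4}} = \frac{4}{4377}$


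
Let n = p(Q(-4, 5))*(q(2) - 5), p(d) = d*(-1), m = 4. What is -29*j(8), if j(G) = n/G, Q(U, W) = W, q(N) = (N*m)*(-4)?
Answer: -5365/8 ≈ -670.63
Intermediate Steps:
q(N) = -16*N (q(N) = (N*4)*(-4) = (4*N)*(-4) = -16*N)
p(d) = -d
n = 185 (n = (-1*5)*(-16*2 - 5) = -5*(-32 - 5) = -5*(-37) = 185)
j(G) = 185/G
-29*j(8) = -5365/8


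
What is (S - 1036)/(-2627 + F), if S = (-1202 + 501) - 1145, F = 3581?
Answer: -1441/477 ≈ -3.0210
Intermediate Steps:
S = -1846 (S = -701 - 1145 = -1846)
(S - 1036)/(-2627 + F) = (-1846 - 1036)/(-2627 + 3581) = -2882/954 = -2882*1/954 = -1441/477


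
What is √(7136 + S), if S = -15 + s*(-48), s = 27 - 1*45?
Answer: √7985 ≈ 89.359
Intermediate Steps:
s = -18 (s = 27 - 45 = -18)
S = 849 (S = -15 - 18*(-48) = -15 + 864 = 849)
√(7136 + S) = √(7136 + 849) = √7985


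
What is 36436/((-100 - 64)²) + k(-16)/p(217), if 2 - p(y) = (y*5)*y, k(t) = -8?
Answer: 2144704079/1583118732 ≈ 1.3547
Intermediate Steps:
p(y) = 2 - 5*y² (p(y) = 2 - y*5*y = 2 - 5*y*y = 2 - 5*y²)
36436/((-100 - 64)²) + k(-16)/p(217) = 36436/((-100 - 64)²) - 8/(2 - 5*217²) = 36436/((-164)²) - 8/(2 - 5*47089) = 36436/26896 - 8/(2 - 235445) = 36436*(1/26896) - 8/(-235443) = 9109/6724 - 8*(-1/235443) = 9109/6724 + 8/235443 = 2144704079/1583118732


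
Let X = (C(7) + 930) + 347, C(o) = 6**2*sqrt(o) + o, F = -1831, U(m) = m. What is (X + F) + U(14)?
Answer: -533 + 36*sqrt(7) ≈ -437.75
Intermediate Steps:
C(o) = o + 36*sqrt(o) (C(o) = 36*sqrt(o) + o = o + 36*sqrt(o))
X = 1284 + 36*sqrt(7) (X = ((7 + 36*sqrt(7)) + 930) + 347 = (937 + 36*sqrt(7)) + 347 = 1284 + 36*sqrt(7) ≈ 1379.2)
(X + F) + U(14) = ((1284 + 36*sqrt(7)) - 1831) + 14 = (-547 + 36*sqrt(7)) + 14 = -533 + 36*sqrt(7)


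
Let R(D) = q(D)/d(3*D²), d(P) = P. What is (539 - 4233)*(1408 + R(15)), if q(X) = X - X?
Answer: -5201152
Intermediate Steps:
q(X) = 0
R(D) = 0 (R(D) = 0/((3*D²)) = 0*(1/(3*D²)) = 0)
(539 - 4233)*(1408 + R(15)) = (539 - 4233)*(1408 + 0) = -3694*1408 = -5201152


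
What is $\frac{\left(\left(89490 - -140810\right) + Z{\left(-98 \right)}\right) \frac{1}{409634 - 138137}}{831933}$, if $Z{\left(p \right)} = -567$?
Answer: $\frac{229733}{225867313701} \approx 1.0171 \cdot 10^{-6}$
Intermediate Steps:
$\frac{\left(\left(89490 - -140810\right) + Z{\left(-98 \right)}\right) \frac{1}{409634 - 138137}}{831933} = \frac{\left(\left(89490 - -140810\right) - 567\right) \frac{1}{409634 - 138137}}{831933} = \frac{\left(89490 + 140810\right) - 567}{271497} \cdot \frac{1}{831933} = \left(230300 - 567\right) \frac{1}{271497} \cdot \frac{1}{831933} = 229733 \cdot \frac{1}{271497} \cdot \frac{1}{831933} = \frac{229733}{271497} \cdot \frac{1}{831933} = \frac{229733}{225867313701}$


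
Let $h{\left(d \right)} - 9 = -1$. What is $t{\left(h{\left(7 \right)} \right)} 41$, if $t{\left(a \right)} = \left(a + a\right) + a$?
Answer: $984$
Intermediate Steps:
$h{\left(d \right)} = 8$ ($h{\left(d \right)} = 9 - 1 = 8$)
$t{\left(a \right)} = 3 a$ ($t{\left(a \right)} = 2 a + a = 3 a$)
$t{\left(h{\left(7 \right)} \right)} 41 = 3 \cdot 8 \cdot 41 = 24 \cdot 41 = 984$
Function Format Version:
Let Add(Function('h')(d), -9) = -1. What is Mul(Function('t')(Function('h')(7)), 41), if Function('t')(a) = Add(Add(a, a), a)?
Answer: 984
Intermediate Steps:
Function('h')(d) = 8 (Function('h')(d) = Add(9, -1) = 8)
Function('t')(a) = Mul(3, a) (Function('t')(a) = Add(Mul(2, a), a) = Mul(3, a))
Mul(Function('t')(Function('h')(7)), 41) = Mul(Mul(3, 8), 41) = Mul(24, 41) = 984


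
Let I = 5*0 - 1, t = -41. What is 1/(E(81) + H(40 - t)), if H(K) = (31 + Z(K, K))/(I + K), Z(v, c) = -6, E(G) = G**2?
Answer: 16/104981 ≈ 0.00015241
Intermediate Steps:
I = -1 (I = 0 - 1 = -1)
H(K) = 25/(-1 + K) (H(K) = (31 - 6)/(-1 + K) = 25/(-1 + K))
1/(E(81) + H(40 - t)) = 1/(81**2 + 25/(-1 + (40 - 1*(-41)))) = 1/(6561 + 25/(-1 + (40 + 41))) = 1/(6561 + 25/(-1 + 81)) = 1/(6561 + 25/80) = 1/(6561 + 25*(1/80)) = 1/(6561 + 5/16) = 1/(104981/16) = 16/104981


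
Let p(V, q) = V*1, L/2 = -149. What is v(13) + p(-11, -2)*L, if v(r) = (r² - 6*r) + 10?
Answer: 3379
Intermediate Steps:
L = -298 (L = 2*(-149) = -298)
v(r) = 10 + r² - 6*r
p(V, q) = V
v(13) + p(-11, -2)*L = (10 + 13² - 6*13) - 11*(-298) = (10 + 169 - 78) + 3278 = 101 + 3278 = 3379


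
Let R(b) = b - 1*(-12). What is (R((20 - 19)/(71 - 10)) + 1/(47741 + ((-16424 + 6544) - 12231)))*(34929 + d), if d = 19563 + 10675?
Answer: 1224282719117/1563430 ≈ 7.8308e+5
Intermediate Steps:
d = 30238
R(b) = 12 + b (R(b) = b + 12 = 12 + b)
(R((20 - 19)/(71 - 10)) + 1/(47741 + ((-16424 + 6544) - 12231)))*(34929 + d) = ((12 + (20 - 19)/(71 - 10)) + 1/(47741 + ((-16424 + 6544) - 12231)))*(34929 + 30238) = ((12 + 1/61) + 1/(47741 + (-9880 - 12231)))*65167 = ((12 + 1*(1/61)) + 1/(47741 - 22111))*65167 = ((12 + 1/61) + 1/25630)*65167 = (733/61 + 1/25630)*65167 = (18786851/1563430)*65167 = 1224282719117/1563430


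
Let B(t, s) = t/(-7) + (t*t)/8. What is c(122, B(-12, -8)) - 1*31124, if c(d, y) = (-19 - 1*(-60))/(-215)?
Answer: -6691701/215 ≈ -31124.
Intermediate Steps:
B(t, s) = -t/7 + t²/8 (B(t, s) = t*(-⅐) + t²*(⅛) = -t/7 + t²/8)
c(d, y) = -41/215 (c(d, y) = (-19 + 60)*(-1/215) = 41*(-1/215) = -41/215)
c(122, B(-12, -8)) - 1*31124 = -41/215 - 1*31124 = -41/215 - 31124 = -6691701/215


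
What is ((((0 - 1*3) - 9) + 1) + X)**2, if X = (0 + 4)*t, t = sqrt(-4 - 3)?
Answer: 9 - 88*I*sqrt(7) ≈ 9.0 - 232.83*I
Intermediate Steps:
t = I*sqrt(7) (t = sqrt(-7) = I*sqrt(7) ≈ 2.6458*I)
X = 4*I*sqrt(7) (X = (0 + 4)*(I*sqrt(7)) = 4*(I*sqrt(7)) = 4*I*sqrt(7) ≈ 10.583*I)
((((0 - 1*3) - 9) + 1) + X)**2 = ((((0 - 1*3) - 9) + 1) + 4*I*sqrt(7))**2 = ((((0 - 3) - 9) + 1) + 4*I*sqrt(7))**2 = (((-3 - 9) + 1) + 4*I*sqrt(7))**2 = ((-12 + 1) + 4*I*sqrt(7))**2 = (-11 + 4*I*sqrt(7))**2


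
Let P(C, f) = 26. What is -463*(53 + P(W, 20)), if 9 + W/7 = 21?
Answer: -36577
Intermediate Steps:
W = 84 (W = -63 + 7*21 = -63 + 147 = 84)
-463*(53 + P(W, 20)) = -463*(53 + 26) = -463*79 = -36577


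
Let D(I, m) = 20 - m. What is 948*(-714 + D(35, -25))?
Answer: -634212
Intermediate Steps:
948*(-714 + D(35, -25)) = 948*(-714 + (20 - 1*(-25))) = 948*(-714 + (20 + 25)) = 948*(-714 + 45) = 948*(-669) = -634212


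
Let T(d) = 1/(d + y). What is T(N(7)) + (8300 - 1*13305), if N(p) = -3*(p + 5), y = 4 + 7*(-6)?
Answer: -370371/74 ≈ -5005.0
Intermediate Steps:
y = -38 (y = 4 - 42 = -38)
N(p) = -15 - 3*p (N(p) = -3*(5 + p) = -15 - 3*p)
T(d) = 1/(-38 + d) (T(d) = 1/(d - 38) = 1/(-38 + d))
T(N(7)) + (8300 - 1*13305) = 1/(-38 + (-15 - 3*7)) + (8300 - 1*13305) = 1/(-38 + (-15 - 21)) + (8300 - 13305) = 1/(-38 - 36) - 5005 = 1/(-74) - 5005 = -1/74 - 5005 = -370371/74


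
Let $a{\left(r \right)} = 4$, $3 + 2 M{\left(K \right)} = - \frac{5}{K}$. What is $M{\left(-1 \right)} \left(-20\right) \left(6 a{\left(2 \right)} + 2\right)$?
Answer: $-520$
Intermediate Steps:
$M{\left(K \right)} = - \frac{3}{2} - \frac{5}{2 K}$ ($M{\left(K \right)} = - \frac{3}{2} + \frac{\left(-5\right) \frac{1}{K}}{2} = - \frac{3}{2} - \frac{5}{2 K}$)
$M{\left(-1 \right)} \left(-20\right) \left(6 a{\left(2 \right)} + 2\right) = \frac{-5 - -3}{2 \left(-1\right)} \left(-20\right) \left(6 \cdot 4 + 2\right) = \frac{1}{2} \left(-1\right) \left(-5 + 3\right) \left(-20\right) \left(24 + 2\right) = \frac{1}{2} \left(-1\right) \left(-2\right) \left(-20\right) 26 = 1 \left(-20\right) 26 = \left(-20\right) 26 = -520$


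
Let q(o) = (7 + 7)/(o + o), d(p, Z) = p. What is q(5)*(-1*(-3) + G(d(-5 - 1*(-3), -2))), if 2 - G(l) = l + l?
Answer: 63/5 ≈ 12.600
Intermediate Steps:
G(l) = 2 - 2*l (G(l) = 2 - (l + l) = 2 - 2*l)
q(o) = 7/o (q(o) = 14/((2*o)) = 14*(1/(2*o)) = 7/o)
q(5)*(-1*(-3) + G(d(-5 - 1*(-3), -2))) = (7/5)*(-1*(-3) + (2 - 2*(-5 - 1*(-3)))) = (7*(⅕))*(3 + (2 - 2*(-5 + 3))) = 7*(3 + (2 - 2*(-2)))/5 = 7*(3 + (2 + 4))/5 = 7*(3 + 6)/5 = (7/5)*9 = 63/5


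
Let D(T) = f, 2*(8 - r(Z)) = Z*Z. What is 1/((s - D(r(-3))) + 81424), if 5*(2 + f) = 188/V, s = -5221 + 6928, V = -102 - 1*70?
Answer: 215/17873642 ≈ 1.2029e-5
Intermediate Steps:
V = -172 (V = -102 - 70 = -172)
r(Z) = 8 - Z²/2 (r(Z) = 8 - Z*Z/2 = 8 - Z²/2)
s = 1707
f = -477/215 (f = -2 + (188/(-172))/5 = -2 + (188*(-1/172))/5 = -2 + (⅕)*(-47/43) = -2 - 47/215 = -477/215 ≈ -2.2186)
D(T) = -477/215
1/((s - D(r(-3))) + 81424) = 1/((1707 - 1*(-477/215)) + 81424) = 1/((1707 + 477/215) + 81424) = 1/(367482/215 + 81424) = 1/(17873642/215) = 215/17873642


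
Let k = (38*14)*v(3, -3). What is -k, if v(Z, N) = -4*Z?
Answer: 6384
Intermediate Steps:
k = -6384 (k = (38*14)*(-4*3) = 532*(-12) = -6384)
-k = -1*(-6384) = 6384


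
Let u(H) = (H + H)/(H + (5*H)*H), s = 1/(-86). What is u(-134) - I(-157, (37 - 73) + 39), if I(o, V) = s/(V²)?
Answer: -293/172602 ≈ -0.0016975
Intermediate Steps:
s = -1/86 ≈ -0.011628
u(H) = 2*H/(H + 5*H²) (u(H) = (2*H)/(H + 5*H²) = 2*H/(H + 5*H²))
I(o, V) = -1/(86*V²)
u(-134) - I(-157, (37 - 73) + 39) = 2/(1 + 5*(-134)) - (-1)/(86*((37 - 73) + 39)²) = 2/(1 - 670) - (-1)/(86*(-36 + 39)²) = 2/(-669) - (-1)/(86*3²) = 2*(-1/669) - (-1)/(86*9) = -2/669 - 1*(-1/774) = -2/669 + 1/774 = -293/172602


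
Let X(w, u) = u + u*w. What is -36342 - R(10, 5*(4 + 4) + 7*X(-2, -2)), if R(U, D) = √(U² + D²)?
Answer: -36342 - 2*√754 ≈ -36397.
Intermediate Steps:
R(U, D) = √(D² + U²)
-36342 - R(10, 5*(4 + 4) + 7*X(-2, -2)) = -36342 - √((5*(4 + 4) + 7*(-2*(1 - 2)))² + 10²) = -36342 - √((5*8 + 7*(-2*(-1)))² + 100) = -36342 - √((40 + 7*2)² + 100) = -36342 - √((40 + 14)² + 100) = -36342 - √(54² + 100) = -36342 - √(2916 + 100) = -36342 - √3016 = -36342 - 2*√754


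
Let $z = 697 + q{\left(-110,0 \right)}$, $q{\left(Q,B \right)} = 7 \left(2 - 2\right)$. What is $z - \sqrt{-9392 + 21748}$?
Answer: $697 - 2 \sqrt{3089} \approx 585.84$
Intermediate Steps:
$q{\left(Q,B \right)} = 0$ ($q{\left(Q,B \right)} = 7 \cdot 0 = 0$)
$z = 697$ ($z = 697 + 0 = 697$)
$z - \sqrt{-9392 + 21748} = 697 - \sqrt{-9392 + 21748} = 697 - \sqrt{12356} = 697 - 2 \sqrt{3089}$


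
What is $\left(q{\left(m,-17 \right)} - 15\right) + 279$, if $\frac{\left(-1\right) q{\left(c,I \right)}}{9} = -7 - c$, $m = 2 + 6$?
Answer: $399$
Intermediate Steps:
$m = 8$
$q{\left(c,I \right)} = 63 + 9 c$ ($q{\left(c,I \right)} = - 9 \left(-7 - c\right) = 63 + 9 c$)
$\left(q{\left(m,-17 \right)} - 15\right) + 279 = \left(\left(63 + 9 \cdot 8\right) - 15\right) + 279 = \left(\left(63 + 72\right) - 15\right) + 279 = \left(135 - 15\right) + 279 = 120 + 279 = 399$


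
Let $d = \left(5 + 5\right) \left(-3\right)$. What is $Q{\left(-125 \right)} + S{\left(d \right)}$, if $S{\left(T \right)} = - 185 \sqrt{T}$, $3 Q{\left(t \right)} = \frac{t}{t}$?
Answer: $\frac{1}{3} - 185 i \sqrt{30} \approx 0.33333 - 1013.3 i$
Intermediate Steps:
$Q{\left(t \right)} = \frac{1}{3}$ ($Q{\left(t \right)} = \frac{t \frac{1}{t}}{3} = \frac{1}{3} \cdot 1 = \frac{1}{3}$)
$d = -30$ ($d = 10 \left(-3\right) = -30$)
$Q{\left(-125 \right)} + S{\left(d \right)} = \frac{1}{3} - 185 \sqrt{-30} = \frac{1}{3} - 185 i \sqrt{30}$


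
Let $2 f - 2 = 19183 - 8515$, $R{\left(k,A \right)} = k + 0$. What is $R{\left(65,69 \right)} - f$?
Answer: $-5270$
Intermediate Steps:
$R{\left(k,A \right)} = k$
$f = 5335$ ($f = 1 + \frac{19183 - 8515}{2} = 1 + \frac{1}{2} \cdot 10668 = 1 + 5334 = 5335$)
$R{\left(65,69 \right)} - f = 65 - 5335 = -5270$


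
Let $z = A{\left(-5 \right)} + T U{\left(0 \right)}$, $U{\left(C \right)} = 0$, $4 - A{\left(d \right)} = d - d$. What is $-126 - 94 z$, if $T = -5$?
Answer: $-502$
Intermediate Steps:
$A{\left(d \right)} = 4$ ($A{\left(d \right)} = 4 - \left(d - d\right) = 4 - 0 = 4 + 0 = 4$)
$z = 4$ ($z = 4 - 0 = 4 + 0 = 4$)
$-126 - 94 z = -126 - 376 = -502$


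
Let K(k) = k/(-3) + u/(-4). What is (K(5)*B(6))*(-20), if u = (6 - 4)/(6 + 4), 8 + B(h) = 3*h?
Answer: 1030/3 ≈ 343.33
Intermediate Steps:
B(h) = -8 + 3*h
u = ⅕ (u = 2/10 = 2*(⅒) = ⅕ ≈ 0.20000)
K(k) = -1/20 - k/3 (K(k) = k/(-3) + (⅕)/(-4) = k*(-⅓) + (⅕)*(-¼) = -k/3 - 1/20 = -1/20 - k/3)
(K(5)*B(6))*(-20) = ((-1/20 - ⅓*5)*(-8 + 3*6))*(-20) = ((-1/20 - 5/3)*(-8 + 18))*(-20) = -103/60*10*(-20) = -103/6*(-20) = 1030/3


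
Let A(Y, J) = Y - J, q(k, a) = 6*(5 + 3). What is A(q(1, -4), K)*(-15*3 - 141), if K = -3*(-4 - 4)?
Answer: -4464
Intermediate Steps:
q(k, a) = 48 (q(k, a) = 6*8 = 48)
K = 24 (K = -3*(-8) = 24)
A(q(1, -4), K)*(-15*3 - 141) = (48 - 1*24)*(-15*3 - 141) = (48 - 24)*(-45 - 141) = 24*(-186) = -4464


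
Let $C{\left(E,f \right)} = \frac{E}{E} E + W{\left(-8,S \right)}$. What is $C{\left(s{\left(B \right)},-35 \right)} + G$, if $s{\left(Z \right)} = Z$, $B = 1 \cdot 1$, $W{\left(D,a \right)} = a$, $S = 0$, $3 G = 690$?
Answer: $231$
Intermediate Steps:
$G = 230$ ($G = \frac{1}{3} \cdot 690 = 230$)
$B = 1$
$C{\left(E,f \right)} = E$ ($C{\left(E,f \right)} = \frac{E}{E} E + 0 = 1 E + 0 = E + 0 = E$)
$C{\left(s{\left(B \right)},-35 \right)} + G = 1 + 230 = 231$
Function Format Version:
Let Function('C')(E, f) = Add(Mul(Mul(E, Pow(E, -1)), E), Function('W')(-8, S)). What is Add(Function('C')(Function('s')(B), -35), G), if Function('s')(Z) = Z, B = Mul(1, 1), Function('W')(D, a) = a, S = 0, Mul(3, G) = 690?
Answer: 231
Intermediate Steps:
G = 230 (G = Mul(Rational(1, 3), 690) = 230)
B = 1
Function('C')(E, f) = E (Function('C')(E, f) = Add(Mul(Mul(E, Pow(E, -1)), E), 0) = Add(Mul(1, E), 0) = Add(E, 0) = E)
Add(Function('C')(Function('s')(B), -35), G) = Add(1, 230) = 231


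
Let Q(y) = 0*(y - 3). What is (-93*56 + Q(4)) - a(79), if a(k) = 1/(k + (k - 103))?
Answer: -286441/55 ≈ -5208.0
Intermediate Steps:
Q(y) = 0 (Q(y) = 0*(-3 + y) = 0)
a(k) = 1/(-103 + 2*k) (a(k) = 1/(k + (-103 + k)) = 1/(-103 + 2*k))
(-93*56 + Q(4)) - a(79) = (-93*56 + 0) - 1/(-103 + 2*79) = (-5208 + 0) - 1/(-103 + 158) = -5208 - 1/55 = -286441/55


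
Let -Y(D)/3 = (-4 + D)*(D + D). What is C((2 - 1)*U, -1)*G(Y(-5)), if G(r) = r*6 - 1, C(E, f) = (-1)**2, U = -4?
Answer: -1621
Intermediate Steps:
C(E, f) = 1
Y(D) = -6*D*(-4 + D) (Y(D) = -3*(-4 + D)*(D + D) = -3*(-4 + D)*2*D = -6*D*(-4 + D))
G(r) = -1 + 6*r (G(r) = 6*r - 1 = -1 + 6*r)
C((2 - 1)*U, -1)*G(Y(-5)) = 1*(-1 + 6*(6*(-5)*(4 - 1*(-5)))) = 1*(-1 + 6*(6*(-5)*(4 + 5))) = 1*(-1 + 6*(6*(-5)*9)) = 1*(-1 + 6*(-270)) = 1*(-1 - 1620) = 1*(-1621) = -1621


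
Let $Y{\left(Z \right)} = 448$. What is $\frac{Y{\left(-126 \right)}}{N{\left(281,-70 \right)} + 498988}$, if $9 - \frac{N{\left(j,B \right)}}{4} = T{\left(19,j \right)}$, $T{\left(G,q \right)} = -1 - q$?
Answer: $\frac{56}{62519} \approx 0.00089573$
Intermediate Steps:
$N{\left(j,B \right)} = 40 + 4 j$ ($N{\left(j,B \right)} = 36 - 4 \left(-1 - j\right) = 36 + \left(4 + 4 j\right) = 40 + 4 j$)
$\frac{Y{\left(-126 \right)}}{N{\left(281,-70 \right)} + 498988} = \frac{448}{\left(40 + 4 \cdot 281\right) + 498988} = \frac{448}{\left(40 + 1124\right) + 498988} = \frac{448}{1164 + 498988} = \frac{448}{500152} = 448 \cdot \frac{1}{500152} = \frac{56}{62519}$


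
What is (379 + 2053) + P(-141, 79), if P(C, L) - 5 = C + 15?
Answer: 2311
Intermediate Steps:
P(C, L) = 20 + C (P(C, L) = 5 + (C + 15) = 5 + (15 + C) = 20 + C)
(379 + 2053) + P(-141, 79) = (379 + 2053) + (20 - 141) = 2432 - 121 = 2311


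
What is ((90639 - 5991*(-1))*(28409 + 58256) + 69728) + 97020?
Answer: 8374605698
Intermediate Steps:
((90639 - 5991*(-1))*(28409 + 58256) + 69728) + 97020 = ((90639 + 5991)*86665 + 69728) + 97020 = (96630*86665 + 69728) + 97020 = (8374438950 + 69728) + 97020 = 8374508678 + 97020 = 8374605698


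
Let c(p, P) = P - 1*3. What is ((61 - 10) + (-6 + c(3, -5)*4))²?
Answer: 169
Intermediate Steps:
c(p, P) = -3 + P (c(p, P) = P - 3 = -3 + P)
((61 - 10) + (-6 + c(3, -5)*4))² = ((61 - 10) + (-6 + (-3 - 5)*4))² = (51 + (-6 - 8*4))² = (51 + (-6 - 32))² = (51 - 38)² = 13² = 169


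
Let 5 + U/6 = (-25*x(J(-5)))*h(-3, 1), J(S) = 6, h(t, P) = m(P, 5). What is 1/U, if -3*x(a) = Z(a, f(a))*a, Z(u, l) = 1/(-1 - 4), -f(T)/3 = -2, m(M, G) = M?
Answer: -1/90 ≈ -0.011111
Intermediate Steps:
h(t, P) = P
f(T) = 6 (f(T) = -3*(-2) = 6)
Z(u, l) = -⅕ (Z(u, l) = 1/(-5) = -⅕)
x(a) = a/15 (x(a) = -(-1)*a/15 = a/15)
U = -90 (U = -30 + 6*(-5*6/3*1) = -30 + 6*(-25*⅖*1) = -30 + 6*(-10*1) = -30 + 6*(-10) = -30 - 60 = -90)
1/U = 1/(-90) = -1/90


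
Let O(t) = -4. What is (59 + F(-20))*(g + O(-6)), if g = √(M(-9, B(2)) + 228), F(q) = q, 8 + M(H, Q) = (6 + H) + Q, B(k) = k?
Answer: -156 + 39*√219 ≈ 421.15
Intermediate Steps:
M(H, Q) = -2 + H + Q (M(H, Q) = -8 + ((6 + H) + Q) = -8 + (6 + H + Q) = -2 + H + Q)
g = √219 (g = √((-2 - 9 + 2) + 228) = √(-9 + 228) = √219 ≈ 14.799)
(59 + F(-20))*(g + O(-6)) = (59 - 20)*(√219 - 4) = 39*(-4 + √219) = -156 + 39*√219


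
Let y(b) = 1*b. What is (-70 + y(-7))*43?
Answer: -3311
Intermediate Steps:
y(b) = b
(-70 + y(-7))*43 = (-70 - 7)*43 = -77*43 = -3311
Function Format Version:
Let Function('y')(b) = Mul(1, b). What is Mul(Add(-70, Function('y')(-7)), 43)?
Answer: -3311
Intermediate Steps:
Function('y')(b) = b
Mul(Add(-70, Function('y')(-7)), 43) = Mul(Add(-70, -7), 43) = Mul(-77, 43) = -3311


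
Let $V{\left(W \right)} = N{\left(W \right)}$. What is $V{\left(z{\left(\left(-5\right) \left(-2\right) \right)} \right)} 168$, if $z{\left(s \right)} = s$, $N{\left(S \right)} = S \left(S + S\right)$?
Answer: $33600$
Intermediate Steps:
$N{\left(S \right)} = 2 S^{2}$ ($N{\left(S \right)} = S 2 S = 2 S^{2}$)
$V{\left(W \right)} = 2 W^{2}$
$V{\left(z{\left(\left(-5\right) \left(-2\right) \right)} \right)} 168 = 2 \left(\left(-5\right) \left(-2\right)\right)^{2} \cdot 168 = 2 \cdot 10^{2} \cdot 168 = 2 \cdot 100 \cdot 168 = 200 \cdot 168 = 33600$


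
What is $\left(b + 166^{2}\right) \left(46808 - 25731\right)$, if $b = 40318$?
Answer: $1430580298$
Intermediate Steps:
$\left(b + 166^{2}\right) \left(46808 - 25731\right) = \left(40318 + 166^{2}\right) \left(46808 - 25731\right) = \left(40318 + 27556\right) 21077 = 67874 \cdot 21077 = 1430580298$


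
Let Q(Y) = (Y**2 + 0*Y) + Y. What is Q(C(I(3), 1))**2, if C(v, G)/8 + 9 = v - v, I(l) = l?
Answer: 26132544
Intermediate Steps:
C(v, G) = -72 (C(v, G) = -72 + 8*(v - v) = -72 + 8*0 = -72 + 0 = -72)
Q(Y) = Y + Y**2 (Q(Y) = (Y**2 + 0) + Y = Y**2 + Y = Y + Y**2)
Q(C(I(3), 1))**2 = (-72*(1 - 72))**2 = (-72*(-71))**2 = 5112**2 = 26132544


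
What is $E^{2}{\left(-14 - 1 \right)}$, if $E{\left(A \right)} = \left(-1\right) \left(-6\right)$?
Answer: $36$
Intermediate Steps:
$E{\left(A \right)} = 6$
$E^{2}{\left(-14 - 1 \right)} = 6^{2} = 36$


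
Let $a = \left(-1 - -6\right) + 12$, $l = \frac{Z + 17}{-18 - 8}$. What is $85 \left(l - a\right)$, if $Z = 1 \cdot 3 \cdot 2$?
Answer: $- \frac{39525}{26} \approx -1520.2$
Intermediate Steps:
$Z = 6$ ($Z = 3 \cdot 2 = 6$)
$l = - \frac{23}{26}$ ($l = \frac{6 + 17}{-18 - 8} = \frac{23}{-26} = 23 \left(- \frac{1}{26}\right) = - \frac{23}{26} \approx -0.88461$)
$a = 17$ ($a = \left(-1 + 6\right) + 12 = 5 + 12 = 17$)
$85 \left(l - a\right) = 85 \left(- \frac{23}{26} - 17\right) = 85 \left(- \frac{465}{26}\right) = - \frac{39525}{26}$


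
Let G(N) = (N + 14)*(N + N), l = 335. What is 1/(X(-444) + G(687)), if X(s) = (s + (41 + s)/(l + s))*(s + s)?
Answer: 109/147603750 ≈ 7.3846e-7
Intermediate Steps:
G(N) = 2*N*(14 + N) (G(N) = (14 + N)*(2*N) = 2*N*(14 + N))
X(s) = 2*s*(s + (41 + s)/(335 + s)) (X(s) = (s + (41 + s)/(335 + s))*(s + s) = (s + (41 + s)/(335 + s))*(2*s) = 2*s*(s + (41 + s)/(335 + s)))
1/(X(-444) + G(687)) = 1/(2*(-444)*(41 + (-444)² + 336*(-444))/(335 - 444) + 2*687*(14 + 687)) = 1/(2*(-444)*(41 + 197136 - 149184)/(-109) + 2*687*701) = 1/(2*(-444)*(-1/109)*47993 + 963174) = 1/(42617784/109 + 963174) = 1/(147603750/109) = 109/147603750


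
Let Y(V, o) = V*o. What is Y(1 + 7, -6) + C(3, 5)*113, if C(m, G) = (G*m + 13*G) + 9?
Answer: 10009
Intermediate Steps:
C(m, G) = 9 + 13*G + G*m (C(m, G) = (13*G + G*m) + 9 = 9 + 13*G + G*m)
Y(1 + 7, -6) + C(3, 5)*113 = (1 + 7)*(-6) + (9 + 13*5 + 5*3)*113 = 8*(-6) + (9 + 65 + 15)*113 = -48 + 89*113 = -48 + 10057 = 10009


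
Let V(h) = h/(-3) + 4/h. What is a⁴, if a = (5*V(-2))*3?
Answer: 160000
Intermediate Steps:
V(h) = 4/h - h/3 (V(h) = h*(-⅓) + 4/h = -h/3 + 4/h = 4/h - h/3)
a = -20 (a = (5*(4/(-2) - ⅓*(-2)))*3 = (5*(4*(-½) + ⅔))*3 = (5*(-2 + ⅔))*3 = (5*(-4/3))*3 = -20/3*3 = -20)
a⁴ = (-20)⁴ = 160000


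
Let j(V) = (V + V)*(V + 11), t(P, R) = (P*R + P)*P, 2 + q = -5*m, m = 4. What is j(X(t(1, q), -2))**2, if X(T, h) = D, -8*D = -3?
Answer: 74529/1024 ≈ 72.782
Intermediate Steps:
q = -22 (q = -2 - 5*4 = -2 - 20 = -22)
D = 3/8 (D = -1/8*(-3) = 3/8 ≈ 0.37500)
t(P, R) = P*(P + P*R) (t(P, R) = (P + P*R)*P = P*(P + P*R))
X(T, h) = 3/8
j(V) = 2*V*(11 + V) (j(V) = (2*V)*(11 + V) = 2*V*(11 + V))
j(X(t(1, q), -2))**2 = (2*(3/8)*(11 + 3/8))**2 = (2*(3/8)*(91/8))**2 = (273/32)**2 = 74529/1024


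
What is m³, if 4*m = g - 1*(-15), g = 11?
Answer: 2197/8 ≈ 274.63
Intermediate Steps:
m = 13/2 (m = (11 - 1*(-15))/4 = (11 + 15)/4 = (¼)*26 = 13/2 ≈ 6.5000)
m³ = (13/2)³ = 2197/8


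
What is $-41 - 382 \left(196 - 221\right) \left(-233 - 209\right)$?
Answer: $-4221141$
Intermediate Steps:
$-41 - 382 \left(196 - 221\right) \left(-233 - 209\right) = -41 - 382 \left(\left(-25\right) \left(-442\right)\right) = -41 - 4221100 = -4221141$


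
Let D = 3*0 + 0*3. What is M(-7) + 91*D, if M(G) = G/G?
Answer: 1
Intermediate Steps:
M(G) = 1
D = 0 (D = 0 + 0 = 0)
M(-7) + 91*D = 1 + 91*0 = 1 + 0 = 1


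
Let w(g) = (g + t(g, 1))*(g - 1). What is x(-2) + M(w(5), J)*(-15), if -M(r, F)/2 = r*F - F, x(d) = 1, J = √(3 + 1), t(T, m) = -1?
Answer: 901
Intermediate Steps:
w(g) = (-1 + g)² (w(g) = (g - 1)*(g - 1) = (-1 + g)*(-1 + g) = (-1 + g)²)
J = 2 (J = √4 = 2)
M(r, F) = 2*F - 2*F*r (M(r, F) = -2*(r*F - F) = -2*(F*r - F) = -2*(-F + F*r) = 2*F - 2*F*r)
x(-2) + M(w(5), J)*(-15) = 1 + (2*2*(1 - (1 + 5² - 2*5)))*(-15) = 1 + (2*2*(1 - (1 + 25 - 10)))*(-15) = 1 + (2*2*(1 - 1*16))*(-15) = 1 + (2*2*(1 - 16))*(-15) = 1 + (2*2*(-15))*(-15) = 1 - 60*(-15) = 1 + 900 = 901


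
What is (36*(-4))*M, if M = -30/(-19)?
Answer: -4320/19 ≈ -227.37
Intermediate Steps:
M = 30/19 (M = -30*(-1/19) = 30/19 ≈ 1.5789)
(36*(-4))*M = (36*(-4))*(30/19) = -144*30/19 = -4320/19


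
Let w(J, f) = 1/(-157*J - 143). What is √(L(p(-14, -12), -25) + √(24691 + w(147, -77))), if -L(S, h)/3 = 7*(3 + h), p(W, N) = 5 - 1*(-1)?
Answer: √(249138713208 + 23222*√13314900340022)/23222 ≈ 24.882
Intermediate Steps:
p(W, N) = 6 (p(W, N) = 5 + 1 = 6)
w(J, f) = 1/(-143 - 157*J)
L(S, h) = -63 - 21*h (L(S, h) = -21*(3 + h) = -3*(21 + 7*h) = -63 - 21*h)
√(L(p(-14, -12), -25) + √(24691 + w(147, -77))) = √((-63 - 21*(-25)) + √(24691 - 1/(143 + 157*147))) = √((-63 + 525) + √(24691 - 1/(143 + 23079))) = √(462 + √(24691 - 1/23222)) = √(462 + √(573374401/23222)) = √(462 + √13314900340022/23222)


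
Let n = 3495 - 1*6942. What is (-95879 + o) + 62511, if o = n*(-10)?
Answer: 1102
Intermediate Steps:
n = -3447 (n = 3495 - 6942 = -3447)
o = 34470 (o = -3447*(-10) = 34470)
(-95879 + o) + 62511 = (-95879 + 34470) + 62511 = -61409 + 62511 = 1102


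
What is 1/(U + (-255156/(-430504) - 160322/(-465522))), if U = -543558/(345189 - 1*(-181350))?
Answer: -4396799925003018/418747478825501 ≈ -10.500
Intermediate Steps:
U = -181186/175513 (U = -543558/(345189 + 181350) = -543558/526539 = -543558*1/526539 = -181186/175513 ≈ -1.0323)
1/(U + (-255156/(-430504) - 160322/(-465522))) = 1/(-181186/175513 + (-255156/(-430504) - 160322/(-465522))) = 1/(-181186/175513 + (-255156*(-1/430504) - 160322*(-1/465522))) = 1/(-181186/175513 + (63789/107626 + 80161/232761)) = 1/(-181186/175513 + 23474999215/25051135386) = 1/(-418747478825501/4396799925003018) = -4396799925003018/418747478825501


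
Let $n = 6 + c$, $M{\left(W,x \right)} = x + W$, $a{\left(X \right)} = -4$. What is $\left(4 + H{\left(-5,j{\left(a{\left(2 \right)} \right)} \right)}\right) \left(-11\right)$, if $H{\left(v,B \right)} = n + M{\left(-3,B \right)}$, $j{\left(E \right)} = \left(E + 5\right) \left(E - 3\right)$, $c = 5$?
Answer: $-55$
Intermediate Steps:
$M{\left(W,x \right)} = W + x$
$n = 11$ ($n = 6 + 5 = 11$)
$j{\left(E \right)} = \left(-3 + E\right) \left(5 + E\right)$ ($j{\left(E \right)} = \left(5 + E\right) \left(-3 + E\right) = \left(-3 + E\right) \left(5 + E\right)$)
$H{\left(v,B \right)} = 8 + B$ ($H{\left(v,B \right)} = 11 + \left(-3 + B\right) = 8 + B$)
$\left(4 + H{\left(-5,j{\left(a{\left(2 \right)} \right)} \right)}\right) \left(-11\right) = \left(4 + \left(8 + \left(-15 + \left(-4\right)^{2} + 2 \left(-4\right)\right)\right)\right) \left(-11\right) = \left(4 + \left(8 - 7\right)\right) \left(-11\right) = \left(4 + 1\right) \left(-11\right) = 5 \left(-11\right) = -55$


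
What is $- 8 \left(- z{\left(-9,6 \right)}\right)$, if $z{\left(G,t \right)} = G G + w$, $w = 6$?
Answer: $696$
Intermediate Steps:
$z{\left(G,t \right)} = 6 + G^{2}$ ($z{\left(G,t \right)} = G G + 6 = G^{2} + 6 = 6 + G^{2}$)
$- 8 \left(- z{\left(-9,6 \right)}\right) = - 8 \left(- (6 + \left(-9\right)^{2})\right) = - 8 \left(- (6 + 81)\right) = - 8 \left(\left(-1\right) 87\right) = \left(-8\right) \left(-87\right) = 696$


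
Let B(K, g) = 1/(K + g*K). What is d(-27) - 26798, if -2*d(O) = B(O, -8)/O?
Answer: -273500387/10206 ≈ -26798.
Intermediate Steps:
B(K, g) = 1/(K + K*g)
d(O) = 1/(14*O**2) (d(O) = -1/(O*(1 - 8))/(2*O) = -1/(O*(-7))/(2*O) = --1/7/O/(2*O) = -(-1/(7*O))/(2*O) = -(-1)/(14*O**2) = 1/(14*O**2))
d(-27) - 26798 = (1/14)/(-27)**2 - 26798 = (1/14)*(1/729) - 26798 = 1/10206 - 26798 = -273500387/10206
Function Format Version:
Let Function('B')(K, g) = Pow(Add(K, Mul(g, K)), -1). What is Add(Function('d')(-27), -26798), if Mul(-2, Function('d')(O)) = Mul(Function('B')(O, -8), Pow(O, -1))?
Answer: Rational(-273500387, 10206) ≈ -26798.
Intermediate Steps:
Function('B')(K, g) = Pow(Add(K, Mul(K, g)), -1)
Function('d')(O) = Mul(Rational(1, 14), Pow(O, -2)) (Function('d')(O) = Mul(Rational(-1, 2), Mul(Mul(Pow(O, -1), Pow(Add(1, -8), -1)), Pow(O, -1))) = Mul(Rational(-1, 2), Mul(Mul(Pow(O, -1), Pow(-7, -1)), Pow(O, -1))) = Mul(Rational(-1, 2), Mul(Mul(Pow(O, -1), Rational(-1, 7)), Pow(O, -1))) = Mul(Rational(-1, 2), Mul(Mul(Rational(-1, 7), Pow(O, -1)), Pow(O, -1))) = Mul(Rational(-1, 2), Mul(Rational(-1, 7), Pow(O, -2))) = Mul(Rational(1, 14), Pow(O, -2)))
Add(Function('d')(-27), -26798) = Add(Mul(Rational(1, 14), Pow(-27, -2)), -26798) = Add(Mul(Rational(1, 14), Rational(1, 729)), -26798) = Add(Rational(1, 10206), -26798) = Rational(-273500387, 10206)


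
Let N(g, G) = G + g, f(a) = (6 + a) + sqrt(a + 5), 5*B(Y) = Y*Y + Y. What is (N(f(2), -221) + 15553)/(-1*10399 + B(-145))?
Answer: -15340/6223 - sqrt(7)/6223 ≈ -2.4655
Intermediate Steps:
B(Y) = Y/5 + Y**2/5 (B(Y) = (Y*Y + Y)/5 = (Y**2 + Y)/5 = (Y + Y**2)/5 = Y/5 + Y**2/5)
f(a) = 6 + a + sqrt(5 + a) (f(a) = (6 + a) + sqrt(5 + a) = 6 + a + sqrt(5 + a))
(N(f(2), -221) + 15553)/(-1*10399 + B(-145)) = ((-221 + (6 + 2 + sqrt(5 + 2))) + 15553)/(-1*10399 + (1/5)*(-145)*(1 - 145)) = ((-221 + (6 + 2 + sqrt(7))) + 15553)/(-10399 + (1/5)*(-145)*(-144)) = ((-221 + (8 + sqrt(7))) + 15553)/(-10399 + 4176) = ((-213 + sqrt(7)) + 15553)/(-6223) = (15340 + sqrt(7))*(-1/6223) = -15340/6223 - sqrt(7)/6223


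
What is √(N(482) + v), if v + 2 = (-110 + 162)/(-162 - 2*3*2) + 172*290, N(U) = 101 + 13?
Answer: √378387186/87 ≈ 223.59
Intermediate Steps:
N(U) = 114
v = 4339360/87 (v = -2 + ((-110 + 162)/(-162 - 2*3*2) + 172*290) = -2 + (52/(-162 - 6*2) + 49880) = -2 + (52/(-162 - 12) + 49880) = -2 + (52/(-174) + 49880) = -2 + (52*(-1/174) + 49880) = -2 + (-26/87 + 49880) = -2 + 4339534/87 = 4339360/87 ≈ 49878.)
√(N(482) + v) = √(114 + 4339360/87) = √(4349278/87) = √378387186/87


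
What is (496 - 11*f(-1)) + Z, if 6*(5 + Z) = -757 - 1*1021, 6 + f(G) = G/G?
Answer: 749/3 ≈ 249.67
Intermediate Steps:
f(G) = -5 (f(G) = -6 + G/G = -6 + 1 = -5)
Z = -904/3 (Z = -5 + (-757 - 1*1021)/6 = -5 + (-757 - 1021)/6 = -5 + (1/6)*(-1778) = -5 - 889/3 = -904/3 ≈ -301.33)
(496 - 11*f(-1)) + Z = (496 - 11*(-5)) - 904/3 = (496 + 55) - 904/3 = 551 - 904/3 = 749/3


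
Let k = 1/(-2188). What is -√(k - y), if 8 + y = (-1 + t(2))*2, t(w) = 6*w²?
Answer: -I*√45480315/1094 ≈ -6.1645*I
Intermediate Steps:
k = -1/2188 ≈ -0.00045704
y = 38 (y = -8 + (-1 + 6*2²)*2 = -8 + (-1 + 6*4)*2 = -8 + (-1 + 24)*2 = -8 + 23*2 = -8 + 46 = 38)
-√(k - y) = -√(-1/2188 - 1*38) = -√(-1/2188 - 38) = -√(-83145/2188) = -I*√45480315/1094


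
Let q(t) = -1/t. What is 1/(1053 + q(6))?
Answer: 6/6317 ≈ 0.00094982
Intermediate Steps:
1/(1053 + q(6)) = 1/(1053 - 1/6) = 1/(1053 - 1*⅙) = 1/(1053 - ⅙) = 1/(6317/6) = 6/6317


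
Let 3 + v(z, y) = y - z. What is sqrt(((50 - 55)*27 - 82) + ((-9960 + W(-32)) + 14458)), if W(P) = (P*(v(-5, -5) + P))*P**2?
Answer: sqrt(1151161) ≈ 1072.9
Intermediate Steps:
v(z, y) = -3 + y - z (v(z, y) = -3 + (y - z) = -3 + y - z)
W(P) = P**3*(-3 + P) (W(P) = (P*((-3 - 5 - 1*(-5)) + P))*P**2 = (P*((-3 - 5 + 5) + P))*P**2 = (P*(-3 + P))*P**2 = P**3*(-3 + P))
sqrt(((50 - 55)*27 - 82) + ((-9960 + W(-32)) + 14458)) = sqrt(((50 - 55)*27 - 82) + ((-9960 + (-32)**3*(-3 - 32)) + 14458)) = sqrt((-5*27 - 82) + ((-9960 - 32768*(-35)) + 14458)) = sqrt((-135 - 82) + ((-9960 + 1146880) + 14458)) = sqrt(-217 + (1136920 + 14458)) = sqrt(-217 + 1151378) = sqrt(1151161)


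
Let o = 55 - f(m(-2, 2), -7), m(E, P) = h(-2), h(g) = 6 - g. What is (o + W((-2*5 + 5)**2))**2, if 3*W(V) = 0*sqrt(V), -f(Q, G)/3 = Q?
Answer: 6241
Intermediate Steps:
m(E, P) = 8 (m(E, P) = 6 - 1*(-2) = 6 + 2 = 8)
f(Q, G) = -3*Q
o = 79 (o = 55 - (-3)*8 = 55 - 1*(-24) = 55 + 24 = 79)
W(V) = 0 (W(V) = (0*sqrt(V))/3 = (1/3)*0 = 0)
(o + W((-2*5 + 5)**2))**2 = (79 + 0)**2 = 79**2 = 6241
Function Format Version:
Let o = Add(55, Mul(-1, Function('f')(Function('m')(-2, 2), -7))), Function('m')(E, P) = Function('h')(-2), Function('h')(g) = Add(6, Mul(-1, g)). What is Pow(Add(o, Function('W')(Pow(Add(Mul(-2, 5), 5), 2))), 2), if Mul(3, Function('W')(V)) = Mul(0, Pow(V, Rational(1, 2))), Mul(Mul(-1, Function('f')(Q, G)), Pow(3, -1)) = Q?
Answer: 6241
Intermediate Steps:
Function('m')(E, P) = 8 (Function('m')(E, P) = Add(6, Mul(-1, -2)) = Add(6, 2) = 8)
Function('f')(Q, G) = Mul(-3, Q)
o = 79 (o = Add(55, Mul(-1, Mul(-3, 8))) = Add(55, Mul(-1, -24)) = Add(55, 24) = 79)
Function('W')(V) = 0 (Function('W')(V) = Mul(Rational(1, 3), Mul(0, Pow(V, Rational(1, 2)))) = Mul(Rational(1, 3), 0) = 0)
Pow(Add(o, Function('W')(Pow(Add(Mul(-2, 5), 5), 2))), 2) = Pow(Add(79, 0), 2) = Pow(79, 2) = 6241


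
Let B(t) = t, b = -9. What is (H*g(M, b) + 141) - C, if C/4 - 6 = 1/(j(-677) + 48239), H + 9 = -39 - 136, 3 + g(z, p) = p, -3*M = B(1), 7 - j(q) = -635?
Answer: 113648321/48881 ≈ 2325.0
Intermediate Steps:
j(q) = 642 (j(q) = 7 - 1*(-635) = 7 + 635 = 642)
M = -⅓ (M = -⅓*1 = -⅓ ≈ -0.33333)
g(z, p) = -3 + p
H = -184 (H = -9 + (-39 - 136) = -9 - 175 = -184)
C = 1173148/48881 (C = 24 + 4/(642 + 48239) = 24 + 4/48881 = 1173148/48881 ≈ 24.000)
(H*g(M, b) + 141) - C = (-184*(-3 - 9) + 141) - 1*1173148/48881 = (-184*(-12) + 141) - 1173148/48881 = (2208 + 141) - 1173148/48881 = 2349 - 1173148/48881 = 113648321/48881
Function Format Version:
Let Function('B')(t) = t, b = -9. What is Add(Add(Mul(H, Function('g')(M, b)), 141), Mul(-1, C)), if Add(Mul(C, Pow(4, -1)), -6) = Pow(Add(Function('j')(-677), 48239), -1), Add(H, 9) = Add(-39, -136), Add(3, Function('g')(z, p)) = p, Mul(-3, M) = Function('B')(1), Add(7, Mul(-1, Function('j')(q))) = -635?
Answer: Rational(113648321, 48881) ≈ 2325.0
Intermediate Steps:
Function('j')(q) = 642 (Function('j')(q) = Add(7, Mul(-1, -635)) = Add(7, 635) = 642)
M = Rational(-1, 3) (M = Mul(Rational(-1, 3), 1) = Rational(-1, 3) ≈ -0.33333)
Function('g')(z, p) = Add(-3, p)
H = -184 (H = Add(-9, Add(-39, -136)) = Add(-9, -175) = -184)
C = Rational(1173148, 48881) (C = Add(24, Mul(4, Pow(Add(642, 48239), -1))) = Add(24, Mul(4, Pow(48881, -1))) = Add(24, Mul(4, Rational(1, 48881))) = Add(24, Rational(4, 48881)) = Rational(1173148, 48881) ≈ 24.000)
Add(Add(Mul(H, Function('g')(M, b)), 141), Mul(-1, C)) = Add(Add(Mul(-184, Add(-3, -9)), 141), Mul(-1, Rational(1173148, 48881))) = Add(Add(Mul(-184, -12), 141), Rational(-1173148, 48881)) = Add(Add(2208, 141), Rational(-1173148, 48881)) = Add(2349, Rational(-1173148, 48881)) = Rational(113648321, 48881)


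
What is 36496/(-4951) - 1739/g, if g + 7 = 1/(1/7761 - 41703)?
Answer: 2703932743645838/11217018449885 ≈ 241.06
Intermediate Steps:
g = -2265606635/323656982 (g = -7 + 1/(1/7761 - 41703) = -7 + 1/(-323656982/7761) = -7 - 7761/323656982 = -2265606635/323656982 ≈ -7.0000)
36496/(-4951) - 1739/g = 36496/(-4951) - 1739/(-2265606635/323656982) = 36496*(-1/4951) - 1739*(-323656982/2265606635) = -36496/4951 + 562839491698/2265606635 = 2703932743645838/11217018449885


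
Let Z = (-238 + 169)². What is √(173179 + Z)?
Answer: 2*√44485 ≈ 421.83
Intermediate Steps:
Z = 4761 (Z = (-69)² = 4761)
√(173179 + Z) = √(173179 + 4761) = √177940 = 2*√44485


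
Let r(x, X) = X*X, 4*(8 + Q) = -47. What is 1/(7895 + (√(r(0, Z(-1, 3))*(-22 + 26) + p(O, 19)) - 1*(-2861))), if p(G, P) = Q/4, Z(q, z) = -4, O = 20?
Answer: 172096/1851063631 - 12*√105/1851063631 ≈ 9.2905e-5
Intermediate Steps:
Q = -79/4 (Q = -8 + (¼)*(-47) = -8 - 47/4 = -79/4 ≈ -19.750)
p(G, P) = -79/16 (p(G, P) = -79/4/4 = -79/4*¼ = -79/16)
r(x, X) = X²
1/(7895 + (√(r(0, Z(-1, 3))*(-22 + 26) + p(O, 19)) - 1*(-2861))) = 1/(7895 + (√((-4)²*(-22 + 26) - 79/16) - 1*(-2861))) = 1/(7895 + (√(16*4 - 79/16) + 2861)) = 1/(7895 + (√(64 - 79/16) + 2861)) = 1/(7895 + (√(945/16) + 2861)) = 1/(7895 + (3*√105/4 + 2861)) = 1/(7895 + (2861 + 3*√105/4)) = 1/(10756 + 3*√105/4)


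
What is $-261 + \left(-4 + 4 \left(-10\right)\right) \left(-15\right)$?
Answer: $399$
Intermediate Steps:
$-261 + \left(-4 + 4 \left(-10\right)\right) \left(-15\right) = -261 + \left(-4 - 40\right) \left(-15\right) = -261 - -660 = -261 + 660 = 399$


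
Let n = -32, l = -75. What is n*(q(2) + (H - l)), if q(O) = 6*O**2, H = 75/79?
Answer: -252672/79 ≈ -3198.4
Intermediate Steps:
H = 75/79 (H = 75*(1/79) = 75/79 ≈ 0.94937)
n*(q(2) + (H - l)) = -32*(6*2**2 + (75/79 - 1*(-75))) = -32*(6*4 + (75/79 + 75)) = -32*(24 + 6000/79) = -32*7896/79 = -252672/79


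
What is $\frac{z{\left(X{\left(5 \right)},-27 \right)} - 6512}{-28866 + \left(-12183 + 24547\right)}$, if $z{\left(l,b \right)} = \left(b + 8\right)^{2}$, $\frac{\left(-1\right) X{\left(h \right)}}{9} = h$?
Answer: $\frac{6151}{16502} \approx 0.37274$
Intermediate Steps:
$X{\left(h \right)} = - 9 h$
$z{\left(l,b \right)} = \left(8 + b\right)^{2}$
$\frac{z{\left(X{\left(5 \right)},-27 \right)} - 6512}{-28866 + \left(-12183 + 24547\right)} = \frac{\left(8 - 27\right)^{2} - 6512}{-28866 + \left(-12183 + 24547\right)} = \frac{\left(-19\right)^{2} - 6512}{-28866 + 12364} = \frac{361 - 6512}{-16502} = \left(-6151\right) \left(- \frac{1}{16502}\right) = \frac{6151}{16502}$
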